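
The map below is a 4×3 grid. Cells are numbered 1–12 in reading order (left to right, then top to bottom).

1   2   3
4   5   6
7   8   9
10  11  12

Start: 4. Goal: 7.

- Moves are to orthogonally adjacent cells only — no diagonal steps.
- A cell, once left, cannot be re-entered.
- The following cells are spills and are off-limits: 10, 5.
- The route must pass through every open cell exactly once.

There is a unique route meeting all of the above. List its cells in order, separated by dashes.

Need to visit all 10 open cells exactly once, starting at 4 and ending at 7.
Cell 2 has only two open neighbours (1 and 3), so the path must pass straight through it: one of those is the cell it's entered from and the other is where it exits.
Route from 4: up to 1, 2× right (reaching 3), 3× down (reaching 12), left to 11, up to 8, left to 7 — 9 moves in all.
Check: all 10 open cells covered.

4 - 1 - 2 - 3 - 6 - 9 - 12 - 11 - 8 - 7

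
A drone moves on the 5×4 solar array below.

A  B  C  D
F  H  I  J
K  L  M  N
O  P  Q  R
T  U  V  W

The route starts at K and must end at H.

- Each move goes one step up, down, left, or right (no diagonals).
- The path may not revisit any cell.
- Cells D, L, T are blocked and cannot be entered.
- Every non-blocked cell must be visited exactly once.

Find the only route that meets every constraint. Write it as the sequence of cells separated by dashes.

Need to visit all 17 open cells exactly once, starting at K and ending at H.
Cell J has only two open neighbours (N and I), so the path must pass straight through it: one of those is the cell it's entered from and the other is where it exits.
Route from K: down 1 to O, right 1 to P, down 1 to U, right 2 to W, up 1 to R, left 1 to Q, up 1 to M, right 1 to N, up 1 to J, left 1 to I, up 1 to C, left 2 to A, down 1 to F, right 1 to H — 16 moves in all.
Check: all 17 open cells covered.

K - O - P - U - V - W - R - Q - M - N - J - I - C - B - A - F - H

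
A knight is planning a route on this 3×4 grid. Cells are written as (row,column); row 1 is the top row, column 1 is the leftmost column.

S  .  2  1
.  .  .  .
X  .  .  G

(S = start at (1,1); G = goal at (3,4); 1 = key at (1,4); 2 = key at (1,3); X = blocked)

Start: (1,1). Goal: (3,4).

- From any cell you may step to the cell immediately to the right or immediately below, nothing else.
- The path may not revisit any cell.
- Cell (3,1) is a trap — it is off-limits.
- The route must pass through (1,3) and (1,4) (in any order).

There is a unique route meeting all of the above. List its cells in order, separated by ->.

Moves only go right or down, so the column and row indices never decrease.
Route from (1,1): right 3 to (1,4), down 2 to (3,4) — 5 moves in all.
Check: all required cells visited.

(1,1) -> (1,2) -> (1,3) -> (1,4) -> (2,4) -> (3,4)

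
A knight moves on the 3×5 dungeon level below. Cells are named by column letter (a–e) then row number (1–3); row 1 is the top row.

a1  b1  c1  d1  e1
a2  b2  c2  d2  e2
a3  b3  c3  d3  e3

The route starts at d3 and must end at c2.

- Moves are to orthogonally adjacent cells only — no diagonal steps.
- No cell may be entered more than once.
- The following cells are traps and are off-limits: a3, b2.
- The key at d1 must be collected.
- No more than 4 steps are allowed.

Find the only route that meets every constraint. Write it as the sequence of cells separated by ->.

d3 -> d2 -> d1 -> c1 -> c2

Any route must reach d1 and still end at c2 within 4 moves, so the order of the required stops is forced.
Route from d3: 2× up (reaching d1), left to c1, down to c2 — 4 moves in all.
Check: all required cells visited; 4 ≤ 4 moves.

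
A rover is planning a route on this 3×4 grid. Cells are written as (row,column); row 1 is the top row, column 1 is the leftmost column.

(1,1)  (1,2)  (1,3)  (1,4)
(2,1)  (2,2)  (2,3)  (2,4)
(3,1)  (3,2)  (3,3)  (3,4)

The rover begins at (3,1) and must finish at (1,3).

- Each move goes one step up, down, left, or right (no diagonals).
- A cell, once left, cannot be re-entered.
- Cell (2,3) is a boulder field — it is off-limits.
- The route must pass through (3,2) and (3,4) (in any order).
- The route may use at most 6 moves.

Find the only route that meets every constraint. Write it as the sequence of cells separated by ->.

(3,1) -> (3,2) -> (3,3) -> (3,4) -> (2,4) -> (1,4) -> (1,3)

The 6-move cap with required stops at (3,2), (3,4) leaves no slack for detours.
Route from (3,1): right 3 to (3,4), up 2 to (1,4), left 1 to (1,3) — 6 moves in all.
Check: all required cells visited; 6 ≤ 6 moves.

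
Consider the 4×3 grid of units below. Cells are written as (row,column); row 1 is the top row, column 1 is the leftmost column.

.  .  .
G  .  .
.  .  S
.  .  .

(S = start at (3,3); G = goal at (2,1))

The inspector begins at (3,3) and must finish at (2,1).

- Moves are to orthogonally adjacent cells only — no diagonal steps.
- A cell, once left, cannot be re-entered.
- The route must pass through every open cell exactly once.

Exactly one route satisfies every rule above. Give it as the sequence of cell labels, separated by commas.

(3,3), (4,3), (4,2), (4,1), (3,1), (3,2), (2,2), (2,3), (1,3), (1,2), (1,1), (2,1)

Need to visit all 12 open cells exactly once, starting at (3,3) and ending at (2,1).
Cell (4,3) has only two open neighbours ((3,3) and (4,2)), so the path must pass straight through it: one of those is the cell it's entered from and the other is where it exits.
Route from (3,3): down 1 to (4,3), left 2 to (4,1), up 1 to (3,1), right 1 to (3,2), up 1 to (2,2), right 1 to (2,3), up 1 to (1,3), left 2 to (1,1), down 1 to (2,1) — 11 moves in all.
Check: all 12 open cells covered.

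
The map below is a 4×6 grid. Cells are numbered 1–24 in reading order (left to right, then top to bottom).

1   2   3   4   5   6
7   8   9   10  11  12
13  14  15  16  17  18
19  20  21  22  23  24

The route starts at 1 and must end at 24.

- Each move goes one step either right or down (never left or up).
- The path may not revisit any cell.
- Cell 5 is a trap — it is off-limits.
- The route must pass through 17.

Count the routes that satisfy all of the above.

A right/down-only route from 1 to 24 makes exactly 3 down-moves and 5 right-moves in some order.
With no other constraints that would be C(8,3) = 56 routes.
Split at 17 and multiply the segment counts (each segment already excludes blocked cells): 1→17: 14; 17→24: 2; product = 28.
That gives 28 routes.

28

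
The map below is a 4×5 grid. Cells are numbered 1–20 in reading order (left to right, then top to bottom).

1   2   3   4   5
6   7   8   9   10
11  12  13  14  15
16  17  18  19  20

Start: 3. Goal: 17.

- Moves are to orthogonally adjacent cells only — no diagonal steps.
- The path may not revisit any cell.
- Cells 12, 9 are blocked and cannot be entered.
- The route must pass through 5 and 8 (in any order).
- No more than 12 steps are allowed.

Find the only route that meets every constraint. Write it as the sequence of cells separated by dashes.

3 - 4 - 5 - 10 - 15 - 14 - 13 - 8 - 7 - 6 - 11 - 16 - 17

Any route must reach 5 and 8 and still end at 17 within 12 moves, so the order of the required stops is forced.
Route from 3: right 2 to 5, down 2 to 15, left 2 to 13, up 1 to 8, left 2 to 6, down 2 to 16, right 1 to 17 — 12 moves in all.
Check: all required cells visited; 12 ≤ 12 moves.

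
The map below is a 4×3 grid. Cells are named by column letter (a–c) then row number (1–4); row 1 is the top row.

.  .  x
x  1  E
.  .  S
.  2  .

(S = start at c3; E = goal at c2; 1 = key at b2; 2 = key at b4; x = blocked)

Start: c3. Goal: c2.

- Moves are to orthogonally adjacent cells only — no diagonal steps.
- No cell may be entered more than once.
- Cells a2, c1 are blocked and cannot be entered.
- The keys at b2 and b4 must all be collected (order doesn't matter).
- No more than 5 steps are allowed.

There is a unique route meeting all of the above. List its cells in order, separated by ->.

Any route must reach b2 and b4 and still end at c2 within 5 moves, so the order of the required stops is forced.
Route from c3: down 1 to c4, left 1 to b4, up 2 to b2, right 1 to c2 — 5 moves in all.
Check: all required cells visited; 5 ≤ 5 moves.

c3 -> c4 -> b4 -> b3 -> b2 -> c2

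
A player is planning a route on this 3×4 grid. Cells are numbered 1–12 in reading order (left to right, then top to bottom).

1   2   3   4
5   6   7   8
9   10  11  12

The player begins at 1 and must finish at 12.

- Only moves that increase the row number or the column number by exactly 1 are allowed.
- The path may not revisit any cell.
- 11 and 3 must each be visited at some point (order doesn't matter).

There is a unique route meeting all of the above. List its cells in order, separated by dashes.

1 - 2 - 3 - 7 - 11 - 12

Moves only go right or down, so the column and row indices never decrease.
Route from 1: right 2 to 3, down 2 to 11, right 1 to 12 — 5 moves in all.
Check: all required cells visited.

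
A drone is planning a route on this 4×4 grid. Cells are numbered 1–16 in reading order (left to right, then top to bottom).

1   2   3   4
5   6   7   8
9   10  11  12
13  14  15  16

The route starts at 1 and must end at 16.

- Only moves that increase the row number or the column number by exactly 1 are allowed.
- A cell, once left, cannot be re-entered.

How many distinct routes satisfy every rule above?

A right/down-only route from 1 to 16 makes exactly 3 down-moves and 3 right-moves in some order.
With no other constraints that would be C(6,3) = 20 routes.
That gives 20 routes.

20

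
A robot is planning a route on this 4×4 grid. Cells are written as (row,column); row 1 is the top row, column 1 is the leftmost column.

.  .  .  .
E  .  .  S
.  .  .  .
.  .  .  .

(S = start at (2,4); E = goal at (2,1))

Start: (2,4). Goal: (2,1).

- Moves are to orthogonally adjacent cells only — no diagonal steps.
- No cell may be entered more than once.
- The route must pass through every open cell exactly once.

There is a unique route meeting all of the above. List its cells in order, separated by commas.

Need to visit all 16 open cells exactly once, starting at (2,4) and ending at (2,1).
Cell (4,1) has only two open neighbours ((3,1) and (4,2)), so the path must pass straight through it: one of those is the cell it's entered from and the other is where it exits.
Route from (2,4): up 1 to (1,4), left 1 to (1,3), down 2 to (3,3), right 1 to (3,4), down 1 to (4,4), left 3 to (4,1), up 1 to (3,1), right 1 to (3,2), up 2 to (1,2), left 1 to (1,1), down 1 to (2,1) — 15 moves in all.
Check: all 16 open cells covered.

(2,4), (1,4), (1,3), (2,3), (3,3), (3,4), (4,4), (4,3), (4,2), (4,1), (3,1), (3,2), (2,2), (1,2), (1,1), (2,1)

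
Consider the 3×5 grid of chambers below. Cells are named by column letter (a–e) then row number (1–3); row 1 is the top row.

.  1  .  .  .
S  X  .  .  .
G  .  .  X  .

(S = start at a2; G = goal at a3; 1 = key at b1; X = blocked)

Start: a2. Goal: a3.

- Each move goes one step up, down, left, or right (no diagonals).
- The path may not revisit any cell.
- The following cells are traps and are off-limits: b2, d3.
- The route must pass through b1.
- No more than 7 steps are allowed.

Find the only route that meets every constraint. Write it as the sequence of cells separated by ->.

a2 -> a1 -> b1 -> c1 -> c2 -> c3 -> b3 -> a3

Any route must reach b1 and still end at a3 within 7 moves, so the order of the required stops is forced.
Route from a2: up to a1, 2× right (reaching c1), 2× down (reaching c3), 2× left (reaching a3) — 7 moves in all.
Check: all required cells visited; 7 ≤ 7 moves.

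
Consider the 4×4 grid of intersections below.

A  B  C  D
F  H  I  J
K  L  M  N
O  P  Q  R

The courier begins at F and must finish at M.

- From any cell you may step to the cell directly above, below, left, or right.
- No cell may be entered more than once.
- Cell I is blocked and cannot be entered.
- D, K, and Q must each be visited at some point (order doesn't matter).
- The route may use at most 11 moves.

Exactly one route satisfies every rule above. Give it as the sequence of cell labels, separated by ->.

Any route must reach D, K, and Q and still end at M within 11 moves, so the order of the required stops is forced.
Route from F: down 1 to K, right 1 to L, up 2 to B, right 2 to D, down 3 to R, left 1 to Q, up 1 to M — 11 moves in all.
Check: all required cells visited; 11 ≤ 11 moves.

F -> K -> L -> H -> B -> C -> D -> J -> N -> R -> Q -> M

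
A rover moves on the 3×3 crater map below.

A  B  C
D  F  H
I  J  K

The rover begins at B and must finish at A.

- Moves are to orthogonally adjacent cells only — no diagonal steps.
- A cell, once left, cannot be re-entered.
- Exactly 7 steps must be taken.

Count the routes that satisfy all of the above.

4

Need simple routes of exactly 7 moves from B to A (Manhattan distance 1, so 3 moves are spent on a detour and 3 undoing it).
Enumerating: B F H K J I D A | B C H K J F D A | B C H K J I D A | B C H F J I D A.
That gives 4 routes.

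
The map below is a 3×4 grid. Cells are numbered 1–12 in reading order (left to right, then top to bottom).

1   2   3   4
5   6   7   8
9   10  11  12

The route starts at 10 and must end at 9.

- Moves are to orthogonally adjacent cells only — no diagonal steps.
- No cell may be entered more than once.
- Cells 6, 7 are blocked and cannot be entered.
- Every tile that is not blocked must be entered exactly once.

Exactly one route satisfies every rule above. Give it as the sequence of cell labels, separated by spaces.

10 11 12 8 4 3 2 1 5 9

Need to visit all 10 open cells exactly once, starting at 10 and ending at 9.
Cell 5 has only two open neighbours (1 and 9), so the path must pass straight through it: one of those is the cell it's entered from and the other is where it exits.
Route from 10: 2× right (reaching 12), 2× up (reaching 4), 3× left (reaching 1), 2× down (reaching 9) — 9 moves in all.
Check: all 10 open cells covered.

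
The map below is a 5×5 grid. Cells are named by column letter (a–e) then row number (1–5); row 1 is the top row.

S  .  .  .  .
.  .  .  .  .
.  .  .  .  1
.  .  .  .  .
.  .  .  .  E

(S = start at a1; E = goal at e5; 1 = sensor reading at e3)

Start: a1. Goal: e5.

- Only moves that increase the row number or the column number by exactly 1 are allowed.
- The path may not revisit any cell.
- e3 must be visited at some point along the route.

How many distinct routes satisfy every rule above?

15

A right/down-only route from a1 to e5 makes exactly 4 down-moves and 4 right-moves in some order.
With no other constraints that would be C(8,4) = 70 routes.
Split at e3 and multiply the segment counts: a1→e3: 15; e3→e5: 1; product = 15.
That gives 15 routes.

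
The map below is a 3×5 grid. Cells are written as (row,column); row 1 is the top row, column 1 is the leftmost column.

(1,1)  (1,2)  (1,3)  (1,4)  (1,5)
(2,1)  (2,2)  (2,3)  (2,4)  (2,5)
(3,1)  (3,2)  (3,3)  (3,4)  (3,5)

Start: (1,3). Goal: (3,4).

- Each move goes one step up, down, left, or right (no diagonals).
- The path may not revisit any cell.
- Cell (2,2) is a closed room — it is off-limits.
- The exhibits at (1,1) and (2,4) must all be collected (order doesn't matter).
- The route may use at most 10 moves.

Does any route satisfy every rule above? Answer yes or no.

One route that works: (1,3) → (1,2) → (1,1) → (2,1) → (3,1) → (3,2) → (3,3) → (2,3) → (2,4) → (3,4).

yes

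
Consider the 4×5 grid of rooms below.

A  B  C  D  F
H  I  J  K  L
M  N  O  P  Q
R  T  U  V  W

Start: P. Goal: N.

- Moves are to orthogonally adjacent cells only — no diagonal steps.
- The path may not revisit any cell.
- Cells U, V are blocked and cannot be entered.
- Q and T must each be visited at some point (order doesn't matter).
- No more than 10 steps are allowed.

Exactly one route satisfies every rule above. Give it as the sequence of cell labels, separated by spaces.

P Q L K J I H M R T N

The budget equals the shortest possible length, so every move has to be on a shortest route through the required cells.
Route from P: right to Q, up to L, 4× left (reaching H), 2× down (reaching R), right to T, up to N — 10 moves in all.
Check: all required cells visited; 10 ≤ 10 moves.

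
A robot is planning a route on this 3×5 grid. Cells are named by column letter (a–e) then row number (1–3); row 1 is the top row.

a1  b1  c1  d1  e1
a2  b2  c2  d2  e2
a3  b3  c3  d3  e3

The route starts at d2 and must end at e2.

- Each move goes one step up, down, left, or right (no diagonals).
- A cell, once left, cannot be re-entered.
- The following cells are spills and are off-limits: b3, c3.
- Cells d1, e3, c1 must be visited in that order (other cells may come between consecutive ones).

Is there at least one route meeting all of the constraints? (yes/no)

no

Even ignoring the required order, no revisit-free route from d2 to e2 manages to pass through all of d1, e3, and c1: branching out from d2, every path either misses one of them or, having collected them, can no longer reach e2 without re-entering a cell.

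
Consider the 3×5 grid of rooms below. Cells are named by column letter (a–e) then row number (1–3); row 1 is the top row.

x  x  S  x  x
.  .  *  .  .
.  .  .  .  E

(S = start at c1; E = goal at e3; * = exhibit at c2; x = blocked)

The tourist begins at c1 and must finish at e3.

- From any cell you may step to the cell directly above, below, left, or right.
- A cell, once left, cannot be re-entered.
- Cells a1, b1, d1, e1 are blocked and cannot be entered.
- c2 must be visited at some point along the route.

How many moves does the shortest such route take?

Any route passes through c2 somewhere between c1 and e3. Summing Manhattan distances along the two legs (c1 → c2 → e3) gives a lower bound of 1 + 3 = 4 moves.
A route of 4 moves achieves this: c1 → c2 → c3 → d3 → e3.
Since 4 matches the lower bound, it is optimal.

4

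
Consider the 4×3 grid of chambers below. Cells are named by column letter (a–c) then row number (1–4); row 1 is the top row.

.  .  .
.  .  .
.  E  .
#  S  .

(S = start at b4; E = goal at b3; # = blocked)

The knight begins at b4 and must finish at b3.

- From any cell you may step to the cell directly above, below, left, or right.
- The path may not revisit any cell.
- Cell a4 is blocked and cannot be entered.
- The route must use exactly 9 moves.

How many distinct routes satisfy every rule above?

4

Need simple routes of exactly 9 moves from b4 to b3 (Manhattan distance 1, so 4 moves are spent on a detour and 4 undoing it).
Enumerating: b4 c4 c3 c2 c1 b1 b2 a2 a3 b3 | b4 c4 c3 c2 c1 b1 a1 a2 a3 b3 | b4 c4 c3 c2 c1 b1 a1 a2 b2 b3 | b4 c4 c3 c2 b2 b1 a1 a2 a3 b3.
That gives 4 routes.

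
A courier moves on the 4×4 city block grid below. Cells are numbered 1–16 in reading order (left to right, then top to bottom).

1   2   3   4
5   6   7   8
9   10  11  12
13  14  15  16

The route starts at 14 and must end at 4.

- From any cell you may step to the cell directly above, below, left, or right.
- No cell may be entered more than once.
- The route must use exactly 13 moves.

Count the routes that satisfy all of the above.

27

Need simple routes of exactly 13 moves from 14 to 4 (Manhattan distance 5, so 4 moves are spent on a detour and 4 undoing it).
Branch systematically from the start, pruning whenever the remaining move budget drops below the Manhattan distance to 4 or differs from it in parity. Grouping the completions by first move — via 10: 5; via 13: 11; via 15: 11 — and summing: 5 + 11 + 11 = 27.
That gives 27 routes.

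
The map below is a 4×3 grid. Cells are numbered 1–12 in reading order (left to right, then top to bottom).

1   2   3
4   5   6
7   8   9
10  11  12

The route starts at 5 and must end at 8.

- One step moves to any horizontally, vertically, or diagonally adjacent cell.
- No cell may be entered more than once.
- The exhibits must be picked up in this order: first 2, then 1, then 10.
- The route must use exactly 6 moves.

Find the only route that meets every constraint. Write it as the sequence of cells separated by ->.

5 -> 2 -> 1 -> 4 -> 7 -> 10 -> 8

The waypoints must appear in the order 2, 1, 10, with no cell reused.
Route from 5: up to 2, left to 1, 3× down (reaching 10), up-right to 8 — 6 moves in all.
Check: order respected (2 at step 1, 1 at step 2, 10 at step 5); 6 moves as required.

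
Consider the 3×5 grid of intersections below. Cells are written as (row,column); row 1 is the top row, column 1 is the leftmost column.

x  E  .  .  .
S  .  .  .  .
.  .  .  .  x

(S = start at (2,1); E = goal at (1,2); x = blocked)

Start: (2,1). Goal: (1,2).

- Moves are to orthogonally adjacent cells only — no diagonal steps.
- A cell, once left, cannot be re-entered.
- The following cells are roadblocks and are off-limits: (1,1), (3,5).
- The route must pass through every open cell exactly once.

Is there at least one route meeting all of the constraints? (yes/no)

yes

One route that works: (2,1) → (3,1) → (3,2) → (2,2) → (2,3) → (3,3) → (3,4) → (2,4) → (2,5) → (1,5) → (1,4) → (1,3) → (1,2).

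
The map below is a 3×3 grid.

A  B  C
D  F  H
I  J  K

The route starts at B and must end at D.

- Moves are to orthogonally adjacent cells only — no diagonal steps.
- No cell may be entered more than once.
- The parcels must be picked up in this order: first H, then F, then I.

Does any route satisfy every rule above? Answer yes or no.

One route that works: B → C → H → F → J → I → D.

yes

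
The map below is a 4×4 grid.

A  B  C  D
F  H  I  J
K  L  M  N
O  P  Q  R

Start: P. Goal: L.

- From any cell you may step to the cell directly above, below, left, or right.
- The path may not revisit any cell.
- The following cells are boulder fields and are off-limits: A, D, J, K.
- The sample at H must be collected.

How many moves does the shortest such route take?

Any route passes through H somewhere between P and L. Summing Manhattan distances along the two legs (P → H → L) gives a lower bound of 2 + 1 = 3 moves.
The shortest route satisfying every rule uses 5 moves: P → Q → M → I → H → L.
The no-revisit rule (legs can't share cells) pushes the minimum above the 3-move bound; an exhaustive check rules out every length from 3 to 4, leaving 5 as the minimum.

5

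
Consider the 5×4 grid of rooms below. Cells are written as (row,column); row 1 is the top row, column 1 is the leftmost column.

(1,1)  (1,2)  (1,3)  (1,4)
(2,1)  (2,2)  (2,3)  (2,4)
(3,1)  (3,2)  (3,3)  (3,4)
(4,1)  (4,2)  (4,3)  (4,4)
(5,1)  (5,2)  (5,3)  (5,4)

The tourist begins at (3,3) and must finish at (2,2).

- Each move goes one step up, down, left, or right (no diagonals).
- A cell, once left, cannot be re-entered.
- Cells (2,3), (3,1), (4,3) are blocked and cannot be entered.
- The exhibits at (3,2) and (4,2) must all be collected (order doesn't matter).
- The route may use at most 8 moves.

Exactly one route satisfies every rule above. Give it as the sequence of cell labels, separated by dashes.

The budget equals the shortest possible length, so every move has to be on a shortest route through the required cells.
Route from (3,3): right 1 to (3,4), down 2 to (5,4), left 2 to (5,2), up 3 to (2,2) — 8 moves in all.
Check: all required cells visited; 8 ≤ 8 moves.

(3,3) - (3,4) - (4,4) - (5,4) - (5,3) - (5,2) - (4,2) - (3,2) - (2,2)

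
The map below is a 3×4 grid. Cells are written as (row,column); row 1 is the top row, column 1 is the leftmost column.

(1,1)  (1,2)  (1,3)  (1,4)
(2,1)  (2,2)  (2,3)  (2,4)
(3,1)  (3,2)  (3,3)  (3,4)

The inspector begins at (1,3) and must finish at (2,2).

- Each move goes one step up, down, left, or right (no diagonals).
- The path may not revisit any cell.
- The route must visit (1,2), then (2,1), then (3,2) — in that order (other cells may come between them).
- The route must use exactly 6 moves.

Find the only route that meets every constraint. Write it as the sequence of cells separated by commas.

The waypoints must appear in the order (1,2), (2,1), (3,2), with no cell reused.
Route from (1,3): left 2 to (1,1), down 2 to (3,1), right 1 to (3,2), up 1 to (2,2) — 6 moves in all.
Check: order respected ((1,2) at step 1, (2,1) at step 3, (3,2) at step 5); 6 moves as required.

(1,3), (1,2), (1,1), (2,1), (3,1), (3,2), (2,2)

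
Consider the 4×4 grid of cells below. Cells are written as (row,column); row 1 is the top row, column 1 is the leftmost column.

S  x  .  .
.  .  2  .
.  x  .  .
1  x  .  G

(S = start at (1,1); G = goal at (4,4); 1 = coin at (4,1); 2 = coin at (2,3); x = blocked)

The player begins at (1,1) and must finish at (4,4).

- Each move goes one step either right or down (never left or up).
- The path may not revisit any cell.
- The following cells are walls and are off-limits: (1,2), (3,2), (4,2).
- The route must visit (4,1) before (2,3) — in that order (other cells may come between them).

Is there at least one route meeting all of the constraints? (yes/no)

no

(2,3) lies above (4,1), so going from (4,1) to (2,3) would need an upward move — but moves only go right/down, so (4,1) cannot be visited before (2,3).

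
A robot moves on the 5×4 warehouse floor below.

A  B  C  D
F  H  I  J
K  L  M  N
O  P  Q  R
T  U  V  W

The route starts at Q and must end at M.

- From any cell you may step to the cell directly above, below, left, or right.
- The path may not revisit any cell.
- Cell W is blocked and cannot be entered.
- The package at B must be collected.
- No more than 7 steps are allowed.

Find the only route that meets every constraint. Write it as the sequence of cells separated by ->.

Any route must reach B and still end at M within 7 moves, so the order of the required stops is forced.
Route from Q: left to P, 3× up (reaching B), right to C, 2× down (reaching M) — 7 moves in all.
Check: all required cells visited; 7 ≤ 7 moves.

Q -> P -> L -> H -> B -> C -> I -> M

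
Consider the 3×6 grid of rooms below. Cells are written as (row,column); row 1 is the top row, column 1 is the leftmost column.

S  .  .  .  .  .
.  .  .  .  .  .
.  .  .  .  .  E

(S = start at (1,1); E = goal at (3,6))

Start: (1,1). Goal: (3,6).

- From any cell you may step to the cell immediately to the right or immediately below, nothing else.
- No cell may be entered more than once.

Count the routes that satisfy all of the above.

A right/down-only route from (1,1) to (3,6) makes exactly 2 down-moves and 5 right-moves in some order.
With no other constraints that would be C(7,2) = 21 routes.
That gives 21 routes.

21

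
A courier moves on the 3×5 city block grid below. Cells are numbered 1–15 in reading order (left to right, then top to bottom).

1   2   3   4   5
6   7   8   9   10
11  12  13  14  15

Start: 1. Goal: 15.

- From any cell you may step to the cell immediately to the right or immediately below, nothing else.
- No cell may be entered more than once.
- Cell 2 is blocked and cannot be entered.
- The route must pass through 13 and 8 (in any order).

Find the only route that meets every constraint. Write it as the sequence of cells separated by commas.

Moves only go right or down, so the column and row indices never decrease.
Route from 1: down 1 to 6, right 2 to 8, down 1 to 13, right 2 to 15 — 6 moves in all.
Check: all required cells visited.

1, 6, 7, 8, 13, 14, 15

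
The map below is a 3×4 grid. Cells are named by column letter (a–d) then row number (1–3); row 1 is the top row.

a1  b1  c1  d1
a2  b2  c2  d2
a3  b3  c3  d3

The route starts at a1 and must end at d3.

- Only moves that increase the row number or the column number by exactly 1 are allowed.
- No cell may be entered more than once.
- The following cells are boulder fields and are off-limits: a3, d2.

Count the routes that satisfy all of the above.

5

A right/down-only route from a1 to d3 makes exactly 2 down-moves and 3 right-moves in some order.
With no other constraints that would be C(5,2) = 10 routes.
Subtract routes through each blocked cell (inclusion–exclusion for overlaps): − through d2: 4 − through a3: 1 → 5.
That gives 5 routes.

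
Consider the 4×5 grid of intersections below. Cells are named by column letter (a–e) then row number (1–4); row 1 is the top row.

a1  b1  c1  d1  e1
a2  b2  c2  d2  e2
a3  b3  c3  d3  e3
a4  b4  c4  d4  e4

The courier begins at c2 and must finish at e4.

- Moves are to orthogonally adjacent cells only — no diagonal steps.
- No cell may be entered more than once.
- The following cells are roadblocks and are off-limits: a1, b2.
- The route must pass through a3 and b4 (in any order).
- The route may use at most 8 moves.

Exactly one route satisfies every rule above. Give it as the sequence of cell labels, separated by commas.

The budget equals the shortest possible length, so every move has to be on a shortest route through the required cells.
Route from c2: down 1 to c3, left 2 to a3, down 1 to a4, right 4 to e4 — 8 moves in all.
Check: all required cells visited; 8 ≤ 8 moves.

c2, c3, b3, a3, a4, b4, c4, d4, e4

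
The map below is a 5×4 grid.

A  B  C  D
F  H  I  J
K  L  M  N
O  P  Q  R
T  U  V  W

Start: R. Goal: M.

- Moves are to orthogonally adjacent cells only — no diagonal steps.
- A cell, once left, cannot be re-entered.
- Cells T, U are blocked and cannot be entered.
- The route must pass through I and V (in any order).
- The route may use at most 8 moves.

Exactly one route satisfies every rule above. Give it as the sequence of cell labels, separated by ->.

The budget equals the shortest possible length, so every move has to be on a shortest route through the required cells.
Route from R: down 1 to W, left 1 to V, up 1 to Q, left 1 to P, up 2 to H, right 1 to I, down 1 to M — 8 moves in all.
Check: all required cells visited; 8 ≤ 8 moves.

R -> W -> V -> Q -> P -> L -> H -> I -> M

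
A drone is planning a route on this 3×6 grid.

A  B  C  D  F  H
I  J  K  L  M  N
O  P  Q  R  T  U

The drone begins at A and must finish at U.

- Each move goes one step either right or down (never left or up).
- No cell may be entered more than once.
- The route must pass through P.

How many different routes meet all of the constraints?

A right/down-only route from A to U makes exactly 2 down-moves and 5 right-moves in some order.
With no other constraints that would be C(7,2) = 21 routes.
Split at P and multiply the segment counts: A→P: 3; P→U: 1; product = 3.
That gives 3 routes.

3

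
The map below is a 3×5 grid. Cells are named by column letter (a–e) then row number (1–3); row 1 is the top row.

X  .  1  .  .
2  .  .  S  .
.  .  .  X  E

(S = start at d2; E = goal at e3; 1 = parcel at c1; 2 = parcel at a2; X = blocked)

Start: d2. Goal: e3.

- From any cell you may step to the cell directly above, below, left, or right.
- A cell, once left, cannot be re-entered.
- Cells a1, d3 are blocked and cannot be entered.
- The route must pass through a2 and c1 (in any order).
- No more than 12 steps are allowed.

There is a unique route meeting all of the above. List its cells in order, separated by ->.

d2 -> c2 -> c3 -> b3 -> a3 -> a2 -> b2 -> b1 -> c1 -> d1 -> e1 -> e2 -> e3

The 12-move cap with required stops at a2, c1 leaves no slack for detours.
Route from d2: left to c2, down to c3, 2× left (reaching a3), up to a2, right to b2, up to b1, 3× right (reaching e1), 2× down (reaching e3) — 12 moves in all.
Check: all required cells visited; 12 ≤ 12 moves.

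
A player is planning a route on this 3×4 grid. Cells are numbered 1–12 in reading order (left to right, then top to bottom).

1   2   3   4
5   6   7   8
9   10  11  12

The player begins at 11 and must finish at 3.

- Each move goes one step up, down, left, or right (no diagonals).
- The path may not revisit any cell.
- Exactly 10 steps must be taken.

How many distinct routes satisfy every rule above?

2

Need simple routes of exactly 10 moves from 11 to 3 (Manhattan distance 2, so 4 moves are spent on a detour and 4 undoing it).
Enumerating: 11 10 9 5 1 2 6 7 8 4 3 | 11 12 8 7 6 10 9 5 1 2 3.
That gives 2 routes.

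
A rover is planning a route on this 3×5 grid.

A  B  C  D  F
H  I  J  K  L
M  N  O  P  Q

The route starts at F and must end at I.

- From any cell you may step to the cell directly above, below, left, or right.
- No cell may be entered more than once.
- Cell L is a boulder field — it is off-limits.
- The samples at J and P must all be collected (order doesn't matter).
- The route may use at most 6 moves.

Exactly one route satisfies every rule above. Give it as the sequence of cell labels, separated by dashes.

F - D - K - P - O - J - I

Any route must reach J and P and still end at I within 6 moves, so the order of the required stops is forced.
Route from F: left 1 to D, down 2 to P, left 1 to O, up 1 to J, left 1 to I — 6 moves in all.
Check: all required cells visited; 6 ≤ 6 moves.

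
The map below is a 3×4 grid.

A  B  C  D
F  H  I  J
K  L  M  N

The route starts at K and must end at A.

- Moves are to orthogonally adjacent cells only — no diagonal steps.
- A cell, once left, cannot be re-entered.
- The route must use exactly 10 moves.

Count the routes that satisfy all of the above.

10

Need simple routes of exactly 10 moves from K to A (Manhattan distance 2, so 4 moves are spent on a detour and 4 undoing it).
Branch systematically from the start, pruning whenever the remaining move budget drops below the Manhattan distance to A or differs from it in parity. Grouping the completions by first move — via F: 4; via L: 6 — and summing: 4 + 6 = 10.
That gives 10 routes.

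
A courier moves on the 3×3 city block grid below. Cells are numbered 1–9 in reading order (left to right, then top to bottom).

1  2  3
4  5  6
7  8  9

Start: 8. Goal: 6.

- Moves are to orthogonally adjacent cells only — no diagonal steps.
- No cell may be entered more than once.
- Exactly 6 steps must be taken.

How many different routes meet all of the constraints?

Need simple routes of exactly 6 moves from 8 to 6 (Manhattan distance 2, so 2 moves are spent on a detour and 2 undoing it).
Enumerating: 8 5 4 1 2 3 6 | 8 7 4 1 2 5 6 | 8 7 4 1 2 3 6 | 8 7 4 5 2 3 6.
That gives 4 routes.

4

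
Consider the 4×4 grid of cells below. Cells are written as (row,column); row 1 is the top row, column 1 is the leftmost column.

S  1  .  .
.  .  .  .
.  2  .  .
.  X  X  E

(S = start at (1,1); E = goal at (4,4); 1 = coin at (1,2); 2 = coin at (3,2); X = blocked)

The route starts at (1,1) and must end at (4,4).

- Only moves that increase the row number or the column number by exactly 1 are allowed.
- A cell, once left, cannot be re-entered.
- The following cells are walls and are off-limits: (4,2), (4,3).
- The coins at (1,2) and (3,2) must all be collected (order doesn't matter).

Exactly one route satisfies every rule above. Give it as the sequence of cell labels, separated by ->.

Moves only go right or down, so the column and row indices never decrease.
Route from (1,1): right to (1,2), 2× down (reaching (3,2)), 2× right (reaching (3,4)), down to (4,4) — 6 moves in all.
Check: all required cells visited.

(1,1) -> (1,2) -> (2,2) -> (3,2) -> (3,3) -> (3,4) -> (4,4)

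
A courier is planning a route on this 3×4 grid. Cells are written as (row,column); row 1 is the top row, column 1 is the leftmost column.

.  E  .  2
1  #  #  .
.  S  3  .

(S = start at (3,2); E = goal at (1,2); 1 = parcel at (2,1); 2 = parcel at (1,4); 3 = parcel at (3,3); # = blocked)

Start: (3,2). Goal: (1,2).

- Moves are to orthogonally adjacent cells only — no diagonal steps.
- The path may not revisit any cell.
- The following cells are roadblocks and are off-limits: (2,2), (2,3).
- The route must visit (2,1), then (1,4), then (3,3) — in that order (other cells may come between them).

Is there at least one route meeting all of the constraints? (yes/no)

Even ignoring the required order, no revisit-free route from (3,2) to (1,2) manages to pass through all of (2,1), (1,4), and (3,3): branching out from (3,2), every path either misses one of them or, having collected them, can no longer reach (1,2) without re-entering a cell.

no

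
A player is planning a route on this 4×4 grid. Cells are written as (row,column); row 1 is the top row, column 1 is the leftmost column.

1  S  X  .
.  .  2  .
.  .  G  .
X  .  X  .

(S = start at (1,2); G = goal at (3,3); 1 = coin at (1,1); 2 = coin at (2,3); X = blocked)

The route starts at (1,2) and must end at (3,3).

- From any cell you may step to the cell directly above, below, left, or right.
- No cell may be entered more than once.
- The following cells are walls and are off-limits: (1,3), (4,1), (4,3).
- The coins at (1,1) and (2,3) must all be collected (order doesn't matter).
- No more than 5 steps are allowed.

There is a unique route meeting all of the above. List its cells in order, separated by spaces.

Any route must reach (1,1) and (2,3) and still end at (3,3) within 5 moves, so the order of the required stops is forced.
Route from (1,2): left to (1,1), down to (2,1), 2× right (reaching (2,3)), down to (3,3) — 5 moves in all.
Check: all required cells visited; 5 ≤ 5 moves.

(1,2) (1,1) (2,1) (2,2) (2,3) (3,3)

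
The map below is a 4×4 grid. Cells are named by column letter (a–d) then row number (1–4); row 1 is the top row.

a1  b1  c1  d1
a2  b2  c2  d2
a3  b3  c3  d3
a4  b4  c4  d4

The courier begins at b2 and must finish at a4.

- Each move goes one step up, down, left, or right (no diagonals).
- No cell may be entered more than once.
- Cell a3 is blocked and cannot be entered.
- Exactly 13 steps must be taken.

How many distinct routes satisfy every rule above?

Need simple routes of exactly 13 moves from b2 to a4 (Manhattan distance 3, so 5 moves are spent on a detour and 5 undoing it).
Enumerating: b2 a2 a1 b1 c1 c2 d2 d3 d4 c4 c3 b3 b4 a4 | b2 a2 a1 b1 c1 d1 d2 d3 d4 c4 c3 b3 b4 a4 | b2 a2 a1 b1 c1 d1 d2 c2 c3 d3 d4 c4 b4 a4.
That gives 3 routes.

3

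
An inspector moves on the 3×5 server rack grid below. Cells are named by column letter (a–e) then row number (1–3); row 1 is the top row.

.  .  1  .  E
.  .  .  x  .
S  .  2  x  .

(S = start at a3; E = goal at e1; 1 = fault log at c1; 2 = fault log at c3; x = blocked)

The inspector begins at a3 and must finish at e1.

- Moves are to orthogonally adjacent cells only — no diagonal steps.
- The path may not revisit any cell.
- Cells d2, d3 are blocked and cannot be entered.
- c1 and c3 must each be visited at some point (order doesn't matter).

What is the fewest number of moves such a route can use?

Any route passes through c1 and c3 in some order between a3 and e1. Summing Manhattan distances along each leg and taking the cheapest ordering (a3 → c3 → c1 → e1) gives a lower bound of 2 + 2 + 2 = 6 moves.
A route of 6 moves achieves this: a3 → b3 → c3 → c2 → c1 → d1 → e1.
Since 6 matches the lower bound, it is optimal.

6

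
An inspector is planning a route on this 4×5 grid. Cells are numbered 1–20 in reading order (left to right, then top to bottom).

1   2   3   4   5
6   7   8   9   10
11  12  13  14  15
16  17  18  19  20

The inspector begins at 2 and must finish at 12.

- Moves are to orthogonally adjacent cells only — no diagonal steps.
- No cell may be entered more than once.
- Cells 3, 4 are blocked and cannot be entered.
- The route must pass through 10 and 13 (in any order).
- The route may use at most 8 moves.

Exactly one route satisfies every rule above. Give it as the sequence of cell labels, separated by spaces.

2 7 8 9 10 15 14 13 12

The 8-move cap with required stops at 10, 13 leaves no slack for detours.
Route from 2: down to 7, 3× right (reaching 10), down to 15, 3× left (reaching 12) — 8 moves in all.
Check: all required cells visited; 8 ≤ 8 moves.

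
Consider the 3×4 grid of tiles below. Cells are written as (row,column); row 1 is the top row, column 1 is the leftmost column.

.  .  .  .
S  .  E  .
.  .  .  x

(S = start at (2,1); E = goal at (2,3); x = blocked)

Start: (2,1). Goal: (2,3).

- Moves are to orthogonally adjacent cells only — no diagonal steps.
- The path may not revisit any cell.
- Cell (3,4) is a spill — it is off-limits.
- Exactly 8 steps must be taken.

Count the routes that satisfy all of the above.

1

Need simple routes of exactly 8 moves from (2,1) to (2,3) (Manhattan distance 2, so 3 moves are spent on a detour and 3 undoing it).
Enumerating: (2,1) (3,1) (3,2) (2,2) (1,2) (1,3) (1,4) (2,4) (2,3).
That gives 1 route.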